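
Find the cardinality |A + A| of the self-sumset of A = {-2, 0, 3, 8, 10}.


A + A = {a + a' : a, a' ∈ A}; |A| = 5.
General bounds: 2|A| - 1 ≤ |A + A| ≤ |A|(|A|+1)/2, i.e. 9 ≤ |A + A| ≤ 15.
Lower bound 2|A|-1 is attained iff A is an arithmetic progression.
Enumerate sums a + a' for a ≤ a' (symmetric, so this suffices):
a = -2: -2+-2=-4, -2+0=-2, -2+3=1, -2+8=6, -2+10=8
a = 0: 0+0=0, 0+3=3, 0+8=8, 0+10=10
a = 3: 3+3=6, 3+8=11, 3+10=13
a = 8: 8+8=16, 8+10=18
a = 10: 10+10=20
Distinct sums: {-4, -2, 0, 1, 3, 6, 8, 10, 11, 13, 16, 18, 20}
|A + A| = 13

|A + A| = 13


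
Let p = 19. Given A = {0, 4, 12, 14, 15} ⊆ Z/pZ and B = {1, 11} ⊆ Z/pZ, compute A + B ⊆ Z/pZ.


Work in Z/19Z: reduce every sum a + b modulo 19.
Enumerate all 10 pairs:
a = 0: 0+1=1, 0+11=11
a = 4: 4+1=5, 4+11=15
a = 12: 12+1=13, 12+11=4
a = 14: 14+1=15, 14+11=6
a = 15: 15+1=16, 15+11=7
Distinct residues collected: {1, 4, 5, 6, 7, 11, 13, 15, 16}
|A + B| = 9 (out of 19 total residues).

A + B = {1, 4, 5, 6, 7, 11, 13, 15, 16}


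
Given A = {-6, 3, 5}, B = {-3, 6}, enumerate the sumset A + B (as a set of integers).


A + B = {a + b : a ∈ A, b ∈ B}.
Enumerate all |A|·|B| = 3·2 = 6 pairs (a, b) and collect distinct sums.
a = -6: -6+-3=-9, -6+6=0
a = 3: 3+-3=0, 3+6=9
a = 5: 5+-3=2, 5+6=11
Collecting distinct sums: A + B = {-9, 0, 2, 9, 11}
|A + B| = 5

A + B = {-9, 0, 2, 9, 11}


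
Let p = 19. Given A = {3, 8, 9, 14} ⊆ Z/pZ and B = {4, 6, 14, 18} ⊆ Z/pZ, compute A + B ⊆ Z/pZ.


Work in Z/19Z: reduce every sum a + b modulo 19.
Enumerate all 16 pairs:
a = 3: 3+4=7, 3+6=9, 3+14=17, 3+18=2
a = 8: 8+4=12, 8+6=14, 8+14=3, 8+18=7
a = 9: 9+4=13, 9+6=15, 9+14=4, 9+18=8
a = 14: 14+4=18, 14+6=1, 14+14=9, 14+18=13
Distinct residues collected: {1, 2, 3, 4, 7, 8, 9, 12, 13, 14, 15, 17, 18}
|A + B| = 13 (out of 19 total residues).

A + B = {1, 2, 3, 4, 7, 8, 9, 12, 13, 14, 15, 17, 18}


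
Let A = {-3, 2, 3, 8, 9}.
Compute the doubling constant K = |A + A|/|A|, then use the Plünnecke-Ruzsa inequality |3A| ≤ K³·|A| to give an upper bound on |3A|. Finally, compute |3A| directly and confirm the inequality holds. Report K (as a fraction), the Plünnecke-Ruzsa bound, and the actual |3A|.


|A| = 5.
Step 1: Compute A + A by enumerating all 25 pairs.
A + A = {-6, -1, 0, 4, 5, 6, 10, 11, 12, 16, 17, 18}, so |A + A| = 12.
Step 2: Doubling constant K = |A + A|/|A| = 12/5 = 12/5 ≈ 2.4000.
Step 3: Plünnecke-Ruzsa gives |3A| ≤ K³·|A| = (2.4000)³ · 5 ≈ 69.1200.
Step 4: Compute 3A = A + A + A directly by enumerating all triples (a,b,c) ∈ A³; |3A| = 22.
Step 5: Check 22 ≤ 69.1200? Yes ✓.

K = 12/5, Plünnecke-Ruzsa bound K³|A| ≈ 69.1200, |3A| = 22, inequality holds.


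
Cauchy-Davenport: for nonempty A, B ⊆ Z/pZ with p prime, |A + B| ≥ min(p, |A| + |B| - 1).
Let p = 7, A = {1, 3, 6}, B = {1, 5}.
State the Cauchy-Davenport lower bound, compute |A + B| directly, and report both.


Cauchy-Davenport: |A + B| ≥ min(p, |A| + |B| - 1) for A, B nonempty in Z/pZ.
|A| = 3, |B| = 2, p = 7.
CD lower bound = min(7, 3 + 2 - 1) = min(7, 4) = 4.
Compute A + B mod 7 directly:
a = 1: 1+1=2, 1+5=6
a = 3: 3+1=4, 3+5=1
a = 6: 6+1=0, 6+5=4
A + B = {0, 1, 2, 4, 6}, so |A + B| = 5.
Verify: 5 ≥ 4? Yes ✓.

CD lower bound = 4, actual |A + B| = 5.


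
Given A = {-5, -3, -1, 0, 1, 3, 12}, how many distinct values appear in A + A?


A + A = {a + a' : a, a' ∈ A}; |A| = 7.
General bounds: 2|A| - 1 ≤ |A + A| ≤ |A|(|A|+1)/2, i.e. 13 ≤ |A + A| ≤ 28.
Lower bound 2|A|-1 is attained iff A is an arithmetic progression.
Enumerate sums a + a' for a ≤ a' (symmetric, so this suffices):
a = -5: -5+-5=-10, -5+-3=-8, -5+-1=-6, -5+0=-5, -5+1=-4, -5+3=-2, -5+12=7
a = -3: -3+-3=-6, -3+-1=-4, -3+0=-3, -3+1=-2, -3+3=0, -3+12=9
a = -1: -1+-1=-2, -1+0=-1, -1+1=0, -1+3=2, -1+12=11
a = 0: 0+0=0, 0+1=1, 0+3=3, 0+12=12
a = 1: 1+1=2, 1+3=4, 1+12=13
a = 3: 3+3=6, 3+12=15
a = 12: 12+12=24
Distinct sums: {-10, -8, -6, -5, -4, -3, -2, -1, 0, 1, 2, 3, 4, 6, 7, 9, 11, 12, 13, 15, 24}
|A + A| = 21

|A + A| = 21


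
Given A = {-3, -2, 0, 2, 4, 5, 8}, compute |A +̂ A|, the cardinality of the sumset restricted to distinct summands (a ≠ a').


Restricted sumset: A +̂ A = {a + a' : a ∈ A, a' ∈ A, a ≠ a'}.
Equivalently, take A + A and drop any sum 2a that is achievable ONLY as a + a for a ∈ A (i.e. sums representable only with equal summands).
Enumerate pairs (a, a') with a < a' (symmetric, so each unordered pair gives one sum; this covers all a ≠ a'):
  -3 + -2 = -5
  -3 + 0 = -3
  -3 + 2 = -1
  -3 + 4 = 1
  -3 + 5 = 2
  -3 + 8 = 5
  -2 + 0 = -2
  -2 + 2 = 0
  -2 + 4 = 2
  -2 + 5 = 3
  -2 + 8 = 6
  0 + 2 = 2
  0 + 4 = 4
  0 + 5 = 5
  0 + 8 = 8
  2 + 4 = 6
  2 + 5 = 7
  2 + 8 = 10
  4 + 5 = 9
  4 + 8 = 12
  5 + 8 = 13
Collected distinct sums: {-5, -3, -2, -1, 0, 1, 2, 3, 4, 5, 6, 7, 8, 9, 10, 12, 13}
|A +̂ A| = 17
(Reference bound: |A +̂ A| ≥ 2|A| - 3 for |A| ≥ 2, with |A| = 7 giving ≥ 11.)

|A +̂ A| = 17


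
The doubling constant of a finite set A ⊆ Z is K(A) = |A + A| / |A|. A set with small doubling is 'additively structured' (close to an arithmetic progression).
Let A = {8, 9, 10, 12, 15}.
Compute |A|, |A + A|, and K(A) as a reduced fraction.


|A| = 5.
Compute A + A by enumerating all 25 pairs.
A + A = {16, 17, 18, 19, 20, 21, 22, 23, 24, 25, 27, 30}, so |A + A| = 12.
K = |A + A| / |A| = 12/5 (already in lowest terms) ≈ 2.4000.
Reference: AP of size 5 gives K = 9/5 ≈ 1.8000; a fully generic set of size 5 gives K ≈ 3.0000.

|A| = 5, |A + A| = 12, K = 12/5.


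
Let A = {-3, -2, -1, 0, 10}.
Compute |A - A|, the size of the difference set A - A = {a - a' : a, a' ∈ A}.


A - A = {a - a' : a, a' ∈ A}; |A| = 5.
Bounds: 2|A|-1 ≤ |A - A| ≤ |A|² - |A| + 1, i.e. 9 ≤ |A - A| ≤ 21.
Note: 0 ∈ A - A always (from a - a). The set is symmetric: if d ∈ A - A then -d ∈ A - A.
Enumerate nonzero differences d = a - a' with a > a' (then include -d):
Positive differences: {1, 2, 3, 10, 11, 12, 13}
Full difference set: {0} ∪ (positive diffs) ∪ (negative diffs).
|A - A| = 1 + 2·7 = 15 (matches direct enumeration: 15).

|A - A| = 15


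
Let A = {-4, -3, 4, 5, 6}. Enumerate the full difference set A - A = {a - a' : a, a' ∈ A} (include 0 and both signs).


A - A = {a - a' : a, a' ∈ A}.
Compute a - a' for each ordered pair (a, a'):
a = -4: -4--4=0, -4--3=-1, -4-4=-8, -4-5=-9, -4-6=-10
a = -3: -3--4=1, -3--3=0, -3-4=-7, -3-5=-8, -3-6=-9
a = 4: 4--4=8, 4--3=7, 4-4=0, 4-5=-1, 4-6=-2
a = 5: 5--4=9, 5--3=8, 5-4=1, 5-5=0, 5-6=-1
a = 6: 6--4=10, 6--3=9, 6-4=2, 6-5=1, 6-6=0
Collecting distinct values (and noting 0 appears from a-a):
A - A = {-10, -9, -8, -7, -2, -1, 0, 1, 2, 7, 8, 9, 10}
|A - A| = 13

A - A = {-10, -9, -8, -7, -2, -1, 0, 1, 2, 7, 8, 9, 10}


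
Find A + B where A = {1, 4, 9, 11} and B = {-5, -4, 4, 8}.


A + B = {a + b : a ∈ A, b ∈ B}.
Enumerate all |A|·|B| = 4·4 = 16 pairs (a, b) and collect distinct sums.
a = 1: 1+-5=-4, 1+-4=-3, 1+4=5, 1+8=9
a = 4: 4+-5=-1, 4+-4=0, 4+4=8, 4+8=12
a = 9: 9+-5=4, 9+-4=5, 9+4=13, 9+8=17
a = 11: 11+-5=6, 11+-4=7, 11+4=15, 11+8=19
Collecting distinct sums: A + B = {-4, -3, -1, 0, 4, 5, 6, 7, 8, 9, 12, 13, 15, 17, 19}
|A + B| = 15

A + B = {-4, -3, -1, 0, 4, 5, 6, 7, 8, 9, 12, 13, 15, 17, 19}


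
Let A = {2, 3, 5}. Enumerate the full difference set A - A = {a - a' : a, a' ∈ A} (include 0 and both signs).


A - A = {a - a' : a, a' ∈ A}.
Compute a - a' for each ordered pair (a, a'):
a = 2: 2-2=0, 2-3=-1, 2-5=-3
a = 3: 3-2=1, 3-3=0, 3-5=-2
a = 5: 5-2=3, 5-3=2, 5-5=0
Collecting distinct values (and noting 0 appears from a-a):
A - A = {-3, -2, -1, 0, 1, 2, 3}
|A - A| = 7

A - A = {-3, -2, -1, 0, 1, 2, 3}


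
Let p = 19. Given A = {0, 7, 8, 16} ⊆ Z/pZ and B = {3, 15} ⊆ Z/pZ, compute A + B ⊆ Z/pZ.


Work in Z/19Z: reduce every sum a + b modulo 19.
Enumerate all 8 pairs:
a = 0: 0+3=3, 0+15=15
a = 7: 7+3=10, 7+15=3
a = 8: 8+3=11, 8+15=4
a = 16: 16+3=0, 16+15=12
Distinct residues collected: {0, 3, 4, 10, 11, 12, 15}
|A + B| = 7 (out of 19 total residues).

A + B = {0, 3, 4, 10, 11, 12, 15}


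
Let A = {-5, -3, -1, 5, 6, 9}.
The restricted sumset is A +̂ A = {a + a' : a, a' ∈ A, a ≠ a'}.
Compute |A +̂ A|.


Restricted sumset: A +̂ A = {a + a' : a ∈ A, a' ∈ A, a ≠ a'}.
Equivalently, take A + A and drop any sum 2a that is achievable ONLY as a + a for a ∈ A (i.e. sums representable only with equal summands).
Enumerate pairs (a, a') with a < a' (symmetric, so each unordered pair gives one sum; this covers all a ≠ a'):
  -5 + -3 = -8
  -5 + -1 = -6
  -5 + 5 = 0
  -5 + 6 = 1
  -5 + 9 = 4
  -3 + -1 = -4
  -3 + 5 = 2
  -3 + 6 = 3
  -3 + 9 = 6
  -1 + 5 = 4
  -1 + 6 = 5
  -1 + 9 = 8
  5 + 6 = 11
  5 + 9 = 14
  6 + 9 = 15
Collected distinct sums: {-8, -6, -4, 0, 1, 2, 3, 4, 5, 6, 8, 11, 14, 15}
|A +̂ A| = 14
(Reference bound: |A +̂ A| ≥ 2|A| - 3 for |A| ≥ 2, with |A| = 6 giving ≥ 9.)

|A +̂ A| = 14


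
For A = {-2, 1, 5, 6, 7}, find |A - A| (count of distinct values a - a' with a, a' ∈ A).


A - A = {a - a' : a, a' ∈ A}; |A| = 5.
Bounds: 2|A|-1 ≤ |A - A| ≤ |A|² - |A| + 1, i.e. 9 ≤ |A - A| ≤ 21.
Note: 0 ∈ A - A always (from a - a). The set is symmetric: if d ∈ A - A then -d ∈ A - A.
Enumerate nonzero differences d = a - a' with a > a' (then include -d):
Positive differences: {1, 2, 3, 4, 5, 6, 7, 8, 9}
Full difference set: {0} ∪ (positive diffs) ∪ (negative diffs).
|A - A| = 1 + 2·9 = 19 (matches direct enumeration: 19).

|A - A| = 19


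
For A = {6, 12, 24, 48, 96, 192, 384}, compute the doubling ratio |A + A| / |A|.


|A| = 7.
Compute A + A by enumerating all 49 pairs.
A + A = {12, 18, 24, 30, 36, 48, 54, 60, 72, 96, 102, 108, 120, 144, 192, 198, 204, 216, 240, 288, 384, 390, 396, 408, 432, 480, 576, 768}, so |A + A| = 28.
K = |A + A| / |A| = 28/7 = 4/1 ≈ 4.0000.
Reference: AP of size 7 gives K = 13/7 ≈ 1.8571; a fully generic set of size 7 gives K ≈ 4.0000.

|A| = 7, |A + A| = 28, K = 28/7 = 4/1.


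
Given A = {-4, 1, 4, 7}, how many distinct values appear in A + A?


A + A = {a + a' : a, a' ∈ A}; |A| = 4.
General bounds: 2|A| - 1 ≤ |A + A| ≤ |A|(|A|+1)/2, i.e. 7 ≤ |A + A| ≤ 10.
Lower bound 2|A|-1 is attained iff A is an arithmetic progression.
Enumerate sums a + a' for a ≤ a' (symmetric, so this suffices):
a = -4: -4+-4=-8, -4+1=-3, -4+4=0, -4+7=3
a = 1: 1+1=2, 1+4=5, 1+7=8
a = 4: 4+4=8, 4+7=11
a = 7: 7+7=14
Distinct sums: {-8, -3, 0, 2, 3, 5, 8, 11, 14}
|A + A| = 9

|A + A| = 9


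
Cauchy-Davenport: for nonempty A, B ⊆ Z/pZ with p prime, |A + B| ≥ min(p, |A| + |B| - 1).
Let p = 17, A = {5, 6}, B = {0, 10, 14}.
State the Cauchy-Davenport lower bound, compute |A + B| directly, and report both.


Cauchy-Davenport: |A + B| ≥ min(p, |A| + |B| - 1) for A, B nonempty in Z/pZ.
|A| = 2, |B| = 3, p = 17.
CD lower bound = min(17, 2 + 3 - 1) = min(17, 4) = 4.
Compute A + B mod 17 directly:
a = 5: 5+0=5, 5+10=15, 5+14=2
a = 6: 6+0=6, 6+10=16, 6+14=3
A + B = {2, 3, 5, 6, 15, 16}, so |A + B| = 6.
Verify: 6 ≥ 4? Yes ✓.

CD lower bound = 4, actual |A + B| = 6.


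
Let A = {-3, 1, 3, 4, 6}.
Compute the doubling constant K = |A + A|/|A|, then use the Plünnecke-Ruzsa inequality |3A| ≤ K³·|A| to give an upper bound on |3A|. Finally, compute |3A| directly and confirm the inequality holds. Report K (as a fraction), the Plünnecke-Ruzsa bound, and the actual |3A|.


|A| = 5.
Step 1: Compute A + A by enumerating all 25 pairs.
A + A = {-6, -2, 0, 1, 2, 3, 4, 5, 6, 7, 8, 9, 10, 12}, so |A + A| = 14.
Step 2: Doubling constant K = |A + A|/|A| = 14/5 = 14/5 ≈ 2.8000.
Step 3: Plünnecke-Ruzsa gives |3A| ≤ K³·|A| = (2.8000)³ · 5 ≈ 109.7600.
Step 4: Compute 3A = A + A + A directly by enumerating all triples (a,b,c) ∈ A³; |3A| = 23.
Step 5: Check 23 ≤ 109.7600? Yes ✓.

K = 14/5, Plünnecke-Ruzsa bound K³|A| ≈ 109.7600, |3A| = 23, inequality holds.


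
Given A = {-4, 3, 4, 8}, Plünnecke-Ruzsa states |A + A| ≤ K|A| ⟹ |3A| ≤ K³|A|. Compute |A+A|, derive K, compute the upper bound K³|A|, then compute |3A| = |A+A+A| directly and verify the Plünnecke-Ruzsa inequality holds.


|A| = 4.
Step 1: Compute A + A by enumerating all 16 pairs.
A + A = {-8, -1, 0, 4, 6, 7, 8, 11, 12, 16}, so |A + A| = 10.
Step 2: Doubling constant K = |A + A|/|A| = 10/4 = 10/4 ≈ 2.5000.
Step 3: Plünnecke-Ruzsa gives |3A| ≤ K³·|A| = (2.5000)³ · 4 ≈ 62.5000.
Step 4: Compute 3A = A + A + A directly by enumerating all triples (a,b,c) ∈ A³; |3A| = 19.
Step 5: Check 19 ≤ 62.5000? Yes ✓.

K = 10/4, Plünnecke-Ruzsa bound K³|A| ≈ 62.5000, |3A| = 19, inequality holds.


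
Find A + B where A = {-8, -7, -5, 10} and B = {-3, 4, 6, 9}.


A + B = {a + b : a ∈ A, b ∈ B}.
Enumerate all |A|·|B| = 4·4 = 16 pairs (a, b) and collect distinct sums.
a = -8: -8+-3=-11, -8+4=-4, -8+6=-2, -8+9=1
a = -7: -7+-3=-10, -7+4=-3, -7+6=-1, -7+9=2
a = -5: -5+-3=-8, -5+4=-1, -5+6=1, -5+9=4
a = 10: 10+-3=7, 10+4=14, 10+6=16, 10+9=19
Collecting distinct sums: A + B = {-11, -10, -8, -4, -3, -2, -1, 1, 2, 4, 7, 14, 16, 19}
|A + B| = 14

A + B = {-11, -10, -8, -4, -3, -2, -1, 1, 2, 4, 7, 14, 16, 19}


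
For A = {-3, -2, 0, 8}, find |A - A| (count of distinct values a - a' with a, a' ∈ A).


A - A = {a - a' : a, a' ∈ A}; |A| = 4.
Bounds: 2|A|-1 ≤ |A - A| ≤ |A|² - |A| + 1, i.e. 7 ≤ |A - A| ≤ 13.
Note: 0 ∈ A - A always (from a - a). The set is symmetric: if d ∈ A - A then -d ∈ A - A.
Enumerate nonzero differences d = a - a' with a > a' (then include -d):
Positive differences: {1, 2, 3, 8, 10, 11}
Full difference set: {0} ∪ (positive diffs) ∪ (negative diffs).
|A - A| = 1 + 2·6 = 13 (matches direct enumeration: 13).

|A - A| = 13


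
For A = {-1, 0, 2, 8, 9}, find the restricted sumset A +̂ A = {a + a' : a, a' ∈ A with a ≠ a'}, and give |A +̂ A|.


Restricted sumset: A +̂ A = {a + a' : a ∈ A, a' ∈ A, a ≠ a'}.
Equivalently, take A + A and drop any sum 2a that is achievable ONLY as a + a for a ∈ A (i.e. sums representable only with equal summands).
Enumerate pairs (a, a') with a < a' (symmetric, so each unordered pair gives one sum; this covers all a ≠ a'):
  -1 + 0 = -1
  -1 + 2 = 1
  -1 + 8 = 7
  -1 + 9 = 8
  0 + 2 = 2
  0 + 8 = 8
  0 + 9 = 9
  2 + 8 = 10
  2 + 9 = 11
  8 + 9 = 17
Collected distinct sums: {-1, 1, 2, 7, 8, 9, 10, 11, 17}
|A +̂ A| = 9
(Reference bound: |A +̂ A| ≥ 2|A| - 3 for |A| ≥ 2, with |A| = 5 giving ≥ 7.)

|A +̂ A| = 9


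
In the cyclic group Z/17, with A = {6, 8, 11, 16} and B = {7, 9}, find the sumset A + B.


Work in Z/17Z: reduce every sum a + b modulo 17.
Enumerate all 8 pairs:
a = 6: 6+7=13, 6+9=15
a = 8: 8+7=15, 8+9=0
a = 11: 11+7=1, 11+9=3
a = 16: 16+7=6, 16+9=8
Distinct residues collected: {0, 1, 3, 6, 8, 13, 15}
|A + B| = 7 (out of 17 total residues).

A + B = {0, 1, 3, 6, 8, 13, 15}


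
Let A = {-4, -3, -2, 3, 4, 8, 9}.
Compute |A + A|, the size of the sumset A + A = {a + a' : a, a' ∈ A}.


A + A = {a + a' : a, a' ∈ A}; |A| = 7.
General bounds: 2|A| - 1 ≤ |A + A| ≤ |A|(|A|+1)/2, i.e. 13 ≤ |A + A| ≤ 28.
Lower bound 2|A|-1 is attained iff A is an arithmetic progression.
Enumerate sums a + a' for a ≤ a' (symmetric, so this suffices):
a = -4: -4+-4=-8, -4+-3=-7, -4+-2=-6, -4+3=-1, -4+4=0, -4+8=4, -4+9=5
a = -3: -3+-3=-6, -3+-2=-5, -3+3=0, -3+4=1, -3+8=5, -3+9=6
a = -2: -2+-2=-4, -2+3=1, -2+4=2, -2+8=6, -2+9=7
a = 3: 3+3=6, 3+4=7, 3+8=11, 3+9=12
a = 4: 4+4=8, 4+8=12, 4+9=13
a = 8: 8+8=16, 8+9=17
a = 9: 9+9=18
Distinct sums: {-8, -7, -6, -5, -4, -1, 0, 1, 2, 4, 5, 6, 7, 8, 11, 12, 13, 16, 17, 18}
|A + A| = 20

|A + A| = 20


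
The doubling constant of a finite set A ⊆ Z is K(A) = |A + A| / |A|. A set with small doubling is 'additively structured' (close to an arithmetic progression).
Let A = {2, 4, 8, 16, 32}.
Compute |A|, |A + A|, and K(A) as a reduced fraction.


|A| = 5.
Compute A + A by enumerating all 25 pairs.
A + A = {4, 6, 8, 10, 12, 16, 18, 20, 24, 32, 34, 36, 40, 48, 64}, so |A + A| = 15.
K = |A + A| / |A| = 15/5 = 3/1 ≈ 3.0000.
Reference: AP of size 5 gives K = 9/5 ≈ 1.8000; a fully generic set of size 5 gives K ≈ 3.0000.

|A| = 5, |A + A| = 15, K = 15/5 = 3/1.


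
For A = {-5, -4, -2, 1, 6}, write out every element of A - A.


A - A = {a - a' : a, a' ∈ A}.
Compute a - a' for each ordered pair (a, a'):
a = -5: -5--5=0, -5--4=-1, -5--2=-3, -5-1=-6, -5-6=-11
a = -4: -4--5=1, -4--4=0, -4--2=-2, -4-1=-5, -4-6=-10
a = -2: -2--5=3, -2--4=2, -2--2=0, -2-1=-3, -2-6=-8
a = 1: 1--5=6, 1--4=5, 1--2=3, 1-1=0, 1-6=-5
a = 6: 6--5=11, 6--4=10, 6--2=8, 6-1=5, 6-6=0
Collecting distinct values (and noting 0 appears from a-a):
A - A = {-11, -10, -8, -6, -5, -3, -2, -1, 0, 1, 2, 3, 5, 6, 8, 10, 11}
|A - A| = 17

A - A = {-11, -10, -8, -6, -5, -3, -2, -1, 0, 1, 2, 3, 5, 6, 8, 10, 11}


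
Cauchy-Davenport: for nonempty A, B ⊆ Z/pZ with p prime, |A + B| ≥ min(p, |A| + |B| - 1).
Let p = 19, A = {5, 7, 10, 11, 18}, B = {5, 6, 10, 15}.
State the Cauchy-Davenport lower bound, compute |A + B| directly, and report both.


Cauchy-Davenport: |A + B| ≥ min(p, |A| + |B| - 1) for A, B nonempty in Z/pZ.
|A| = 5, |B| = 4, p = 19.
CD lower bound = min(19, 5 + 4 - 1) = min(19, 8) = 8.
Compute A + B mod 19 directly:
a = 5: 5+5=10, 5+6=11, 5+10=15, 5+15=1
a = 7: 7+5=12, 7+6=13, 7+10=17, 7+15=3
a = 10: 10+5=15, 10+6=16, 10+10=1, 10+15=6
a = 11: 11+5=16, 11+6=17, 11+10=2, 11+15=7
a = 18: 18+5=4, 18+6=5, 18+10=9, 18+15=14
A + B = {1, 2, 3, 4, 5, 6, 7, 9, 10, 11, 12, 13, 14, 15, 16, 17}, so |A + B| = 16.
Verify: 16 ≥ 8? Yes ✓.

CD lower bound = 8, actual |A + B| = 16.


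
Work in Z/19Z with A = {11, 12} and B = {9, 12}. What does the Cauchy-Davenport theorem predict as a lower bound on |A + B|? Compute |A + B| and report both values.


Cauchy-Davenport: |A + B| ≥ min(p, |A| + |B| - 1) for A, B nonempty in Z/pZ.
|A| = 2, |B| = 2, p = 19.
CD lower bound = min(19, 2 + 2 - 1) = min(19, 3) = 3.
Compute A + B mod 19 directly:
a = 11: 11+9=1, 11+12=4
a = 12: 12+9=2, 12+12=5
A + B = {1, 2, 4, 5}, so |A + B| = 4.
Verify: 4 ≥ 3? Yes ✓.

CD lower bound = 3, actual |A + B| = 4.


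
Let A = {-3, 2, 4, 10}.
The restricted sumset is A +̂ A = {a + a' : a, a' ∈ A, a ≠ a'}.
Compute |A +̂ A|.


Restricted sumset: A +̂ A = {a + a' : a ∈ A, a' ∈ A, a ≠ a'}.
Equivalently, take A + A and drop any sum 2a that is achievable ONLY as a + a for a ∈ A (i.e. sums representable only with equal summands).
Enumerate pairs (a, a') with a < a' (symmetric, so each unordered pair gives one sum; this covers all a ≠ a'):
  -3 + 2 = -1
  -3 + 4 = 1
  -3 + 10 = 7
  2 + 4 = 6
  2 + 10 = 12
  4 + 10 = 14
Collected distinct sums: {-1, 1, 6, 7, 12, 14}
|A +̂ A| = 6
(Reference bound: |A +̂ A| ≥ 2|A| - 3 for |A| ≥ 2, with |A| = 4 giving ≥ 5.)

|A +̂ A| = 6


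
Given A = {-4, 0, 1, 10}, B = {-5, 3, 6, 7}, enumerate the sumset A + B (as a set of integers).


A + B = {a + b : a ∈ A, b ∈ B}.
Enumerate all |A|·|B| = 4·4 = 16 pairs (a, b) and collect distinct sums.
a = -4: -4+-5=-9, -4+3=-1, -4+6=2, -4+7=3
a = 0: 0+-5=-5, 0+3=3, 0+6=6, 0+7=7
a = 1: 1+-5=-4, 1+3=4, 1+6=7, 1+7=8
a = 10: 10+-5=5, 10+3=13, 10+6=16, 10+7=17
Collecting distinct sums: A + B = {-9, -5, -4, -1, 2, 3, 4, 5, 6, 7, 8, 13, 16, 17}
|A + B| = 14

A + B = {-9, -5, -4, -1, 2, 3, 4, 5, 6, 7, 8, 13, 16, 17}


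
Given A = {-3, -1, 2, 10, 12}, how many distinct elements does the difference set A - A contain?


A - A = {a - a' : a, a' ∈ A}; |A| = 5.
Bounds: 2|A|-1 ≤ |A - A| ≤ |A|² - |A| + 1, i.e. 9 ≤ |A - A| ≤ 21.
Note: 0 ∈ A - A always (from a - a). The set is symmetric: if d ∈ A - A then -d ∈ A - A.
Enumerate nonzero differences d = a - a' with a > a' (then include -d):
Positive differences: {2, 3, 5, 8, 10, 11, 13, 15}
Full difference set: {0} ∪ (positive diffs) ∪ (negative diffs).
|A - A| = 1 + 2·8 = 17 (matches direct enumeration: 17).

|A - A| = 17


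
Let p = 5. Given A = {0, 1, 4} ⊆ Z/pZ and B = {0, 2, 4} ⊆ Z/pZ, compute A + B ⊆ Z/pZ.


Work in Z/5Z: reduce every sum a + b modulo 5.
Enumerate all 9 pairs:
a = 0: 0+0=0, 0+2=2, 0+4=4
a = 1: 1+0=1, 1+2=3, 1+4=0
a = 4: 4+0=4, 4+2=1, 4+4=3
Distinct residues collected: {0, 1, 2, 3, 4}
|A + B| = 5 (out of 5 total residues).

A + B = {0, 1, 2, 3, 4}


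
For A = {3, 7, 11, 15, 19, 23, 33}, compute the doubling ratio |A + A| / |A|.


|A| = 7.
Compute A + A by enumerating all 49 pairs.
A + A = {6, 10, 14, 18, 22, 26, 30, 34, 36, 38, 40, 42, 44, 46, 48, 52, 56, 66}, so |A + A| = 18.
K = |A + A| / |A| = 18/7 (already in lowest terms) ≈ 2.5714.
Reference: AP of size 7 gives K = 13/7 ≈ 1.8571; a fully generic set of size 7 gives K ≈ 4.0000.

|A| = 7, |A + A| = 18, K = 18/7.


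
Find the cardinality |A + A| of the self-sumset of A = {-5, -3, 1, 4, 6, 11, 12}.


A + A = {a + a' : a, a' ∈ A}; |A| = 7.
General bounds: 2|A| - 1 ≤ |A + A| ≤ |A|(|A|+1)/2, i.e. 13 ≤ |A + A| ≤ 28.
Lower bound 2|A|-1 is attained iff A is an arithmetic progression.
Enumerate sums a + a' for a ≤ a' (symmetric, so this suffices):
a = -5: -5+-5=-10, -5+-3=-8, -5+1=-4, -5+4=-1, -5+6=1, -5+11=6, -5+12=7
a = -3: -3+-3=-6, -3+1=-2, -3+4=1, -3+6=3, -3+11=8, -3+12=9
a = 1: 1+1=2, 1+4=5, 1+6=7, 1+11=12, 1+12=13
a = 4: 4+4=8, 4+6=10, 4+11=15, 4+12=16
a = 6: 6+6=12, 6+11=17, 6+12=18
a = 11: 11+11=22, 11+12=23
a = 12: 12+12=24
Distinct sums: {-10, -8, -6, -4, -2, -1, 1, 2, 3, 5, 6, 7, 8, 9, 10, 12, 13, 15, 16, 17, 18, 22, 23, 24}
|A + A| = 24

|A + A| = 24


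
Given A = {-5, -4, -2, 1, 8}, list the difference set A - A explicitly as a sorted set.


A - A = {a - a' : a, a' ∈ A}.
Compute a - a' for each ordered pair (a, a'):
a = -5: -5--5=0, -5--4=-1, -5--2=-3, -5-1=-6, -5-8=-13
a = -4: -4--5=1, -4--4=0, -4--2=-2, -4-1=-5, -4-8=-12
a = -2: -2--5=3, -2--4=2, -2--2=0, -2-1=-3, -2-8=-10
a = 1: 1--5=6, 1--4=5, 1--2=3, 1-1=0, 1-8=-7
a = 8: 8--5=13, 8--4=12, 8--2=10, 8-1=7, 8-8=0
Collecting distinct values (and noting 0 appears from a-a):
A - A = {-13, -12, -10, -7, -6, -5, -3, -2, -1, 0, 1, 2, 3, 5, 6, 7, 10, 12, 13}
|A - A| = 19

A - A = {-13, -12, -10, -7, -6, -5, -3, -2, -1, 0, 1, 2, 3, 5, 6, 7, 10, 12, 13}


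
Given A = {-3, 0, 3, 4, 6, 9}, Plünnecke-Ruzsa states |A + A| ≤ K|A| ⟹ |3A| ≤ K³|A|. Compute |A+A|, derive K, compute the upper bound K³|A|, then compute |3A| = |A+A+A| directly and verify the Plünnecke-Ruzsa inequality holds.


|A| = 6.
Step 1: Compute A + A by enumerating all 36 pairs.
A + A = {-6, -3, 0, 1, 3, 4, 6, 7, 8, 9, 10, 12, 13, 15, 18}, so |A + A| = 15.
Step 2: Doubling constant K = |A + A|/|A| = 15/6 = 15/6 ≈ 2.5000.
Step 3: Plünnecke-Ruzsa gives |3A| ≤ K³·|A| = (2.5000)³ · 6 ≈ 93.7500.
Step 4: Compute 3A = A + A + A directly by enumerating all triples (a,b,c) ∈ A³; |3A| = 27.
Step 5: Check 27 ≤ 93.7500? Yes ✓.

K = 15/6, Plünnecke-Ruzsa bound K³|A| ≈ 93.7500, |3A| = 27, inequality holds.


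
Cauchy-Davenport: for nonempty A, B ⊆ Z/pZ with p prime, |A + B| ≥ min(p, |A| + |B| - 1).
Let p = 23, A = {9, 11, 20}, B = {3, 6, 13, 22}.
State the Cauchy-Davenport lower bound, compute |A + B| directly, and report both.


Cauchy-Davenport: |A + B| ≥ min(p, |A| + |B| - 1) for A, B nonempty in Z/pZ.
|A| = 3, |B| = 4, p = 23.
CD lower bound = min(23, 3 + 4 - 1) = min(23, 6) = 6.
Compute A + B mod 23 directly:
a = 9: 9+3=12, 9+6=15, 9+13=22, 9+22=8
a = 11: 11+3=14, 11+6=17, 11+13=1, 11+22=10
a = 20: 20+3=0, 20+6=3, 20+13=10, 20+22=19
A + B = {0, 1, 3, 8, 10, 12, 14, 15, 17, 19, 22}, so |A + B| = 11.
Verify: 11 ≥ 6? Yes ✓.

CD lower bound = 6, actual |A + B| = 11.


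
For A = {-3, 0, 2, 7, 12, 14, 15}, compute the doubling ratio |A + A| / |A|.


|A| = 7.
Compute A + A by enumerating all 49 pairs.
A + A = {-6, -3, -1, 0, 2, 4, 7, 9, 11, 12, 14, 15, 16, 17, 19, 21, 22, 24, 26, 27, 28, 29, 30}, so |A + A| = 23.
K = |A + A| / |A| = 23/7 (already in lowest terms) ≈ 3.2857.
Reference: AP of size 7 gives K = 13/7 ≈ 1.8571; a fully generic set of size 7 gives K ≈ 4.0000.

|A| = 7, |A + A| = 23, K = 23/7.


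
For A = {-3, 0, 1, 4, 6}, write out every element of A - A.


A - A = {a - a' : a, a' ∈ A}.
Compute a - a' for each ordered pair (a, a'):
a = -3: -3--3=0, -3-0=-3, -3-1=-4, -3-4=-7, -3-6=-9
a = 0: 0--3=3, 0-0=0, 0-1=-1, 0-4=-4, 0-6=-6
a = 1: 1--3=4, 1-0=1, 1-1=0, 1-4=-3, 1-6=-5
a = 4: 4--3=7, 4-0=4, 4-1=3, 4-4=0, 4-6=-2
a = 6: 6--3=9, 6-0=6, 6-1=5, 6-4=2, 6-6=0
Collecting distinct values (and noting 0 appears from a-a):
A - A = {-9, -7, -6, -5, -4, -3, -2, -1, 0, 1, 2, 3, 4, 5, 6, 7, 9}
|A - A| = 17

A - A = {-9, -7, -6, -5, -4, -3, -2, -1, 0, 1, 2, 3, 4, 5, 6, 7, 9}


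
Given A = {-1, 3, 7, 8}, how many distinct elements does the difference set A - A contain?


A - A = {a - a' : a, a' ∈ A}; |A| = 4.
Bounds: 2|A|-1 ≤ |A - A| ≤ |A|² - |A| + 1, i.e. 7 ≤ |A - A| ≤ 13.
Note: 0 ∈ A - A always (from a - a). The set is symmetric: if d ∈ A - A then -d ∈ A - A.
Enumerate nonzero differences d = a - a' with a > a' (then include -d):
Positive differences: {1, 4, 5, 8, 9}
Full difference set: {0} ∪ (positive diffs) ∪ (negative diffs).
|A - A| = 1 + 2·5 = 11 (matches direct enumeration: 11).

|A - A| = 11


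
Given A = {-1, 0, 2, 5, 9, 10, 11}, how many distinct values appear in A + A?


A + A = {a + a' : a, a' ∈ A}; |A| = 7.
General bounds: 2|A| - 1 ≤ |A + A| ≤ |A|(|A|+1)/2, i.e. 13 ≤ |A + A| ≤ 28.
Lower bound 2|A|-1 is attained iff A is an arithmetic progression.
Enumerate sums a + a' for a ≤ a' (symmetric, so this suffices):
a = -1: -1+-1=-2, -1+0=-1, -1+2=1, -1+5=4, -1+9=8, -1+10=9, -1+11=10
a = 0: 0+0=0, 0+2=2, 0+5=5, 0+9=9, 0+10=10, 0+11=11
a = 2: 2+2=4, 2+5=7, 2+9=11, 2+10=12, 2+11=13
a = 5: 5+5=10, 5+9=14, 5+10=15, 5+11=16
a = 9: 9+9=18, 9+10=19, 9+11=20
a = 10: 10+10=20, 10+11=21
a = 11: 11+11=22
Distinct sums: {-2, -1, 0, 1, 2, 4, 5, 7, 8, 9, 10, 11, 12, 13, 14, 15, 16, 18, 19, 20, 21, 22}
|A + A| = 22

|A + A| = 22


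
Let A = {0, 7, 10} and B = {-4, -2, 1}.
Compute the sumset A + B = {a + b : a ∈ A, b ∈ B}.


A + B = {a + b : a ∈ A, b ∈ B}.
Enumerate all |A|·|B| = 3·3 = 9 pairs (a, b) and collect distinct sums.
a = 0: 0+-4=-4, 0+-2=-2, 0+1=1
a = 7: 7+-4=3, 7+-2=5, 7+1=8
a = 10: 10+-4=6, 10+-2=8, 10+1=11
Collecting distinct sums: A + B = {-4, -2, 1, 3, 5, 6, 8, 11}
|A + B| = 8

A + B = {-4, -2, 1, 3, 5, 6, 8, 11}


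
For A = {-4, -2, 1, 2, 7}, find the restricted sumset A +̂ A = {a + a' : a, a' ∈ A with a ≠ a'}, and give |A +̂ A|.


Restricted sumset: A +̂ A = {a + a' : a ∈ A, a' ∈ A, a ≠ a'}.
Equivalently, take A + A and drop any sum 2a that is achievable ONLY as a + a for a ∈ A (i.e. sums representable only with equal summands).
Enumerate pairs (a, a') with a < a' (symmetric, so each unordered pair gives one sum; this covers all a ≠ a'):
  -4 + -2 = -6
  -4 + 1 = -3
  -4 + 2 = -2
  -4 + 7 = 3
  -2 + 1 = -1
  -2 + 2 = 0
  -2 + 7 = 5
  1 + 2 = 3
  1 + 7 = 8
  2 + 7 = 9
Collected distinct sums: {-6, -3, -2, -1, 0, 3, 5, 8, 9}
|A +̂ A| = 9
(Reference bound: |A +̂ A| ≥ 2|A| - 3 for |A| ≥ 2, with |A| = 5 giving ≥ 7.)

|A +̂ A| = 9


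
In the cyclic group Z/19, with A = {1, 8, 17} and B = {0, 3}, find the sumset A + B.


Work in Z/19Z: reduce every sum a + b modulo 19.
Enumerate all 6 pairs:
a = 1: 1+0=1, 1+3=4
a = 8: 8+0=8, 8+3=11
a = 17: 17+0=17, 17+3=1
Distinct residues collected: {1, 4, 8, 11, 17}
|A + B| = 5 (out of 19 total residues).

A + B = {1, 4, 8, 11, 17}


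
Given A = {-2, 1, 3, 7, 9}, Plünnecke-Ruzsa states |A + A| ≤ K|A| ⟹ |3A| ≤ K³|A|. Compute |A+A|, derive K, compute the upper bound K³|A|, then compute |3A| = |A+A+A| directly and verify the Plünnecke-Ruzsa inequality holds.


|A| = 5.
Step 1: Compute A + A by enumerating all 25 pairs.
A + A = {-4, -1, 1, 2, 4, 5, 6, 7, 8, 10, 12, 14, 16, 18}, so |A + A| = 14.
Step 2: Doubling constant K = |A + A|/|A| = 14/5 = 14/5 ≈ 2.8000.
Step 3: Plünnecke-Ruzsa gives |3A| ≤ K³·|A| = (2.8000)³ · 5 ≈ 109.7600.
Step 4: Compute 3A = A + A + A directly by enumerating all triples (a,b,c) ∈ A³; |3A| = 25.
Step 5: Check 25 ≤ 109.7600? Yes ✓.

K = 14/5, Plünnecke-Ruzsa bound K³|A| ≈ 109.7600, |3A| = 25, inequality holds.


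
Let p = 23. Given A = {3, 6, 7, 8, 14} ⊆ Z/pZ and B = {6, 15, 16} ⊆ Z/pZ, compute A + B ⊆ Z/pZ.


Work in Z/23Z: reduce every sum a + b modulo 23.
Enumerate all 15 pairs:
a = 3: 3+6=9, 3+15=18, 3+16=19
a = 6: 6+6=12, 6+15=21, 6+16=22
a = 7: 7+6=13, 7+15=22, 7+16=0
a = 8: 8+6=14, 8+15=0, 8+16=1
a = 14: 14+6=20, 14+15=6, 14+16=7
Distinct residues collected: {0, 1, 6, 7, 9, 12, 13, 14, 18, 19, 20, 21, 22}
|A + B| = 13 (out of 23 total residues).

A + B = {0, 1, 6, 7, 9, 12, 13, 14, 18, 19, 20, 21, 22}


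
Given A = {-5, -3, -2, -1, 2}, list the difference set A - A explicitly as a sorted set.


A - A = {a - a' : a, a' ∈ A}.
Compute a - a' for each ordered pair (a, a'):
a = -5: -5--5=0, -5--3=-2, -5--2=-3, -5--1=-4, -5-2=-7
a = -3: -3--5=2, -3--3=0, -3--2=-1, -3--1=-2, -3-2=-5
a = -2: -2--5=3, -2--3=1, -2--2=0, -2--1=-1, -2-2=-4
a = -1: -1--5=4, -1--3=2, -1--2=1, -1--1=0, -1-2=-3
a = 2: 2--5=7, 2--3=5, 2--2=4, 2--1=3, 2-2=0
Collecting distinct values (and noting 0 appears from a-a):
A - A = {-7, -5, -4, -3, -2, -1, 0, 1, 2, 3, 4, 5, 7}
|A - A| = 13

A - A = {-7, -5, -4, -3, -2, -1, 0, 1, 2, 3, 4, 5, 7}


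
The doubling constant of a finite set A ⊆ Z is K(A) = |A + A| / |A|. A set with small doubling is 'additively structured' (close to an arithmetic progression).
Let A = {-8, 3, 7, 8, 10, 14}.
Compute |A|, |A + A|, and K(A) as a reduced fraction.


|A| = 6.
Compute A + A by enumerating all 36 pairs.
A + A = {-16, -5, -1, 0, 2, 6, 10, 11, 13, 14, 15, 16, 17, 18, 20, 21, 22, 24, 28}, so |A + A| = 19.
K = |A + A| / |A| = 19/6 (already in lowest terms) ≈ 3.1667.
Reference: AP of size 6 gives K = 11/6 ≈ 1.8333; a fully generic set of size 6 gives K ≈ 3.5000.

|A| = 6, |A + A| = 19, K = 19/6.


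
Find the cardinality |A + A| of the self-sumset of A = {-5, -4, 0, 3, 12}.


A + A = {a + a' : a, a' ∈ A}; |A| = 5.
General bounds: 2|A| - 1 ≤ |A + A| ≤ |A|(|A|+1)/2, i.e. 9 ≤ |A + A| ≤ 15.
Lower bound 2|A|-1 is attained iff A is an arithmetic progression.
Enumerate sums a + a' for a ≤ a' (symmetric, so this suffices):
a = -5: -5+-5=-10, -5+-4=-9, -5+0=-5, -5+3=-2, -5+12=7
a = -4: -4+-4=-8, -4+0=-4, -4+3=-1, -4+12=8
a = 0: 0+0=0, 0+3=3, 0+12=12
a = 3: 3+3=6, 3+12=15
a = 12: 12+12=24
Distinct sums: {-10, -9, -8, -5, -4, -2, -1, 0, 3, 6, 7, 8, 12, 15, 24}
|A + A| = 15

|A + A| = 15


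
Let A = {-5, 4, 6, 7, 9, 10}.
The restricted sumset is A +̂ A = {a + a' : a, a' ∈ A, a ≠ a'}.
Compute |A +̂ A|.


Restricted sumset: A +̂ A = {a + a' : a ∈ A, a' ∈ A, a ≠ a'}.
Equivalently, take A + A and drop any sum 2a that is achievable ONLY as a + a for a ∈ A (i.e. sums representable only with equal summands).
Enumerate pairs (a, a') with a < a' (symmetric, so each unordered pair gives one sum; this covers all a ≠ a'):
  -5 + 4 = -1
  -5 + 6 = 1
  -5 + 7 = 2
  -5 + 9 = 4
  -5 + 10 = 5
  4 + 6 = 10
  4 + 7 = 11
  4 + 9 = 13
  4 + 10 = 14
  6 + 7 = 13
  6 + 9 = 15
  6 + 10 = 16
  7 + 9 = 16
  7 + 10 = 17
  9 + 10 = 19
Collected distinct sums: {-1, 1, 2, 4, 5, 10, 11, 13, 14, 15, 16, 17, 19}
|A +̂ A| = 13
(Reference bound: |A +̂ A| ≥ 2|A| - 3 for |A| ≥ 2, with |A| = 6 giving ≥ 9.)

|A +̂ A| = 13


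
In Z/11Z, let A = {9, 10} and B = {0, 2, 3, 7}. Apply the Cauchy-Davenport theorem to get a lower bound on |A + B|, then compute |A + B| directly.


Cauchy-Davenport: |A + B| ≥ min(p, |A| + |B| - 1) for A, B nonempty in Z/pZ.
|A| = 2, |B| = 4, p = 11.
CD lower bound = min(11, 2 + 4 - 1) = min(11, 5) = 5.
Compute A + B mod 11 directly:
a = 9: 9+0=9, 9+2=0, 9+3=1, 9+7=5
a = 10: 10+0=10, 10+2=1, 10+3=2, 10+7=6
A + B = {0, 1, 2, 5, 6, 9, 10}, so |A + B| = 7.
Verify: 7 ≥ 5? Yes ✓.

CD lower bound = 5, actual |A + B| = 7.


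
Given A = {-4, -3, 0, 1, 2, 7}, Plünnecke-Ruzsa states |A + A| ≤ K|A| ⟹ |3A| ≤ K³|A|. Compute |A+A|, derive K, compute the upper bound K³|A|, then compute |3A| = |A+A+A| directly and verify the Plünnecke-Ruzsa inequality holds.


|A| = 6.
Step 1: Compute A + A by enumerating all 36 pairs.
A + A = {-8, -7, -6, -4, -3, -2, -1, 0, 1, 2, 3, 4, 7, 8, 9, 14}, so |A + A| = 16.
Step 2: Doubling constant K = |A + A|/|A| = 16/6 = 16/6 ≈ 2.6667.
Step 3: Plünnecke-Ruzsa gives |3A| ≤ K³·|A| = (2.6667)³ · 6 ≈ 113.7778.
Step 4: Compute 3A = A + A + A directly by enumerating all triples (a,b,c) ∈ A³; |3A| = 28.
Step 5: Check 28 ≤ 113.7778? Yes ✓.

K = 16/6, Plünnecke-Ruzsa bound K³|A| ≈ 113.7778, |3A| = 28, inequality holds.


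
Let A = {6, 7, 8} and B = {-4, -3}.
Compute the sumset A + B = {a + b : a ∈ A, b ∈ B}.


A + B = {a + b : a ∈ A, b ∈ B}.
Enumerate all |A|·|B| = 3·2 = 6 pairs (a, b) and collect distinct sums.
a = 6: 6+-4=2, 6+-3=3
a = 7: 7+-4=3, 7+-3=4
a = 8: 8+-4=4, 8+-3=5
Collecting distinct sums: A + B = {2, 3, 4, 5}
|A + B| = 4

A + B = {2, 3, 4, 5}


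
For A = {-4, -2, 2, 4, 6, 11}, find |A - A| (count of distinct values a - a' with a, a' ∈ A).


A - A = {a - a' : a, a' ∈ A}; |A| = 6.
Bounds: 2|A|-1 ≤ |A - A| ≤ |A|² - |A| + 1, i.e. 11 ≤ |A - A| ≤ 31.
Note: 0 ∈ A - A always (from a - a). The set is symmetric: if d ∈ A - A then -d ∈ A - A.
Enumerate nonzero differences d = a - a' with a > a' (then include -d):
Positive differences: {2, 4, 5, 6, 7, 8, 9, 10, 13, 15}
Full difference set: {0} ∪ (positive diffs) ∪ (negative diffs).
|A - A| = 1 + 2·10 = 21 (matches direct enumeration: 21).

|A - A| = 21


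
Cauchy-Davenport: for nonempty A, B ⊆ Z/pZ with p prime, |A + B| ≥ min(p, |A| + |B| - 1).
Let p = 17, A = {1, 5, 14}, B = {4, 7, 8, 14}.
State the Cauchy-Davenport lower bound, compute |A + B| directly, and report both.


Cauchy-Davenport: |A + B| ≥ min(p, |A| + |B| - 1) for A, B nonempty in Z/pZ.
|A| = 3, |B| = 4, p = 17.
CD lower bound = min(17, 3 + 4 - 1) = min(17, 6) = 6.
Compute A + B mod 17 directly:
a = 1: 1+4=5, 1+7=8, 1+8=9, 1+14=15
a = 5: 5+4=9, 5+7=12, 5+8=13, 5+14=2
a = 14: 14+4=1, 14+7=4, 14+8=5, 14+14=11
A + B = {1, 2, 4, 5, 8, 9, 11, 12, 13, 15}, so |A + B| = 10.
Verify: 10 ≥ 6? Yes ✓.

CD lower bound = 6, actual |A + B| = 10.


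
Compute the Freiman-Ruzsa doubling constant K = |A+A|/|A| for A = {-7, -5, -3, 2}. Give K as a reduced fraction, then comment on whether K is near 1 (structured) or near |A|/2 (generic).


|A| = 4.
Compute A + A by enumerating all 16 pairs.
A + A = {-14, -12, -10, -8, -6, -5, -3, -1, 4}, so |A + A| = 9.
K = |A + A| / |A| = 9/4 (already in lowest terms) ≈ 2.2500.
Reference: AP of size 4 gives K = 7/4 ≈ 1.7500; a fully generic set of size 4 gives K ≈ 2.5000.

|A| = 4, |A + A| = 9, K = 9/4.


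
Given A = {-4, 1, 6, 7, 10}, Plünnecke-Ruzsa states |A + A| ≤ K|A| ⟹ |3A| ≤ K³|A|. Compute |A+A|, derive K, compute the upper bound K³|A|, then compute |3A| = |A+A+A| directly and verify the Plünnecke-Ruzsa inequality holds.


|A| = 5.
Step 1: Compute A + A by enumerating all 25 pairs.
A + A = {-8, -3, 2, 3, 6, 7, 8, 11, 12, 13, 14, 16, 17, 20}, so |A + A| = 14.
Step 2: Doubling constant K = |A + A|/|A| = 14/5 = 14/5 ≈ 2.8000.
Step 3: Plünnecke-Ruzsa gives |3A| ≤ K³·|A| = (2.8000)³ · 5 ≈ 109.7600.
Step 4: Compute 3A = A + A + A directly by enumerating all triples (a,b,c) ∈ A³; |3A| = 27.
Step 5: Check 27 ≤ 109.7600? Yes ✓.

K = 14/5, Plünnecke-Ruzsa bound K³|A| ≈ 109.7600, |3A| = 27, inequality holds.


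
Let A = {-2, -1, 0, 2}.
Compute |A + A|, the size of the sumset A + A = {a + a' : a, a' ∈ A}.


A + A = {a + a' : a, a' ∈ A}; |A| = 4.
General bounds: 2|A| - 1 ≤ |A + A| ≤ |A|(|A|+1)/2, i.e. 7 ≤ |A + A| ≤ 10.
Lower bound 2|A|-1 is attained iff A is an arithmetic progression.
Enumerate sums a + a' for a ≤ a' (symmetric, so this suffices):
a = -2: -2+-2=-4, -2+-1=-3, -2+0=-2, -2+2=0
a = -1: -1+-1=-2, -1+0=-1, -1+2=1
a = 0: 0+0=0, 0+2=2
a = 2: 2+2=4
Distinct sums: {-4, -3, -2, -1, 0, 1, 2, 4}
|A + A| = 8

|A + A| = 8


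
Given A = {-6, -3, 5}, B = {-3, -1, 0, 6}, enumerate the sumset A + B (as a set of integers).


A + B = {a + b : a ∈ A, b ∈ B}.
Enumerate all |A|·|B| = 3·4 = 12 pairs (a, b) and collect distinct sums.
a = -6: -6+-3=-9, -6+-1=-7, -6+0=-6, -6+6=0
a = -3: -3+-3=-6, -3+-1=-4, -3+0=-3, -3+6=3
a = 5: 5+-3=2, 5+-1=4, 5+0=5, 5+6=11
Collecting distinct sums: A + B = {-9, -7, -6, -4, -3, 0, 2, 3, 4, 5, 11}
|A + B| = 11

A + B = {-9, -7, -6, -4, -3, 0, 2, 3, 4, 5, 11}


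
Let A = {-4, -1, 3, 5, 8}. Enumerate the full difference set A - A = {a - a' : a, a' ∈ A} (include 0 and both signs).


A - A = {a - a' : a, a' ∈ A}.
Compute a - a' for each ordered pair (a, a'):
a = -4: -4--4=0, -4--1=-3, -4-3=-7, -4-5=-9, -4-8=-12
a = -1: -1--4=3, -1--1=0, -1-3=-4, -1-5=-6, -1-8=-9
a = 3: 3--4=7, 3--1=4, 3-3=0, 3-5=-2, 3-8=-5
a = 5: 5--4=9, 5--1=6, 5-3=2, 5-5=0, 5-8=-3
a = 8: 8--4=12, 8--1=9, 8-3=5, 8-5=3, 8-8=0
Collecting distinct values (and noting 0 appears from a-a):
A - A = {-12, -9, -7, -6, -5, -4, -3, -2, 0, 2, 3, 4, 5, 6, 7, 9, 12}
|A - A| = 17

A - A = {-12, -9, -7, -6, -5, -4, -3, -2, 0, 2, 3, 4, 5, 6, 7, 9, 12}


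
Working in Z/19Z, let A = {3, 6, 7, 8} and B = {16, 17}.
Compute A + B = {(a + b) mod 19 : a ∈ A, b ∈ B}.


Work in Z/19Z: reduce every sum a + b modulo 19.
Enumerate all 8 pairs:
a = 3: 3+16=0, 3+17=1
a = 6: 6+16=3, 6+17=4
a = 7: 7+16=4, 7+17=5
a = 8: 8+16=5, 8+17=6
Distinct residues collected: {0, 1, 3, 4, 5, 6}
|A + B| = 6 (out of 19 total residues).

A + B = {0, 1, 3, 4, 5, 6}


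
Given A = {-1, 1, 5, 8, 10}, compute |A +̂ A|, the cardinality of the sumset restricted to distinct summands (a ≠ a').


Restricted sumset: A +̂ A = {a + a' : a ∈ A, a' ∈ A, a ≠ a'}.
Equivalently, take A + A and drop any sum 2a that is achievable ONLY as a + a for a ∈ A (i.e. sums representable only with equal summands).
Enumerate pairs (a, a') with a < a' (symmetric, so each unordered pair gives one sum; this covers all a ≠ a'):
  -1 + 1 = 0
  -1 + 5 = 4
  -1 + 8 = 7
  -1 + 10 = 9
  1 + 5 = 6
  1 + 8 = 9
  1 + 10 = 11
  5 + 8 = 13
  5 + 10 = 15
  8 + 10 = 18
Collected distinct sums: {0, 4, 6, 7, 9, 11, 13, 15, 18}
|A +̂ A| = 9
(Reference bound: |A +̂ A| ≥ 2|A| - 3 for |A| ≥ 2, with |A| = 5 giving ≥ 7.)

|A +̂ A| = 9


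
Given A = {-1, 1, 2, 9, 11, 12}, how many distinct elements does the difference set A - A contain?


A - A = {a - a' : a, a' ∈ A}; |A| = 6.
Bounds: 2|A|-1 ≤ |A - A| ≤ |A|² - |A| + 1, i.e. 11 ≤ |A - A| ≤ 31.
Note: 0 ∈ A - A always (from a - a). The set is symmetric: if d ∈ A - A then -d ∈ A - A.
Enumerate nonzero differences d = a - a' with a > a' (then include -d):
Positive differences: {1, 2, 3, 7, 8, 9, 10, 11, 12, 13}
Full difference set: {0} ∪ (positive diffs) ∪ (negative diffs).
|A - A| = 1 + 2·10 = 21 (matches direct enumeration: 21).

|A - A| = 21


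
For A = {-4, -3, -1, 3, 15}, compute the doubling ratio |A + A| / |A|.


|A| = 5.
Compute A + A by enumerating all 25 pairs.
A + A = {-8, -7, -6, -5, -4, -2, -1, 0, 2, 6, 11, 12, 14, 18, 30}, so |A + A| = 15.
K = |A + A| / |A| = 15/5 = 3/1 ≈ 3.0000.
Reference: AP of size 5 gives K = 9/5 ≈ 1.8000; a fully generic set of size 5 gives K ≈ 3.0000.

|A| = 5, |A + A| = 15, K = 15/5 = 3/1.


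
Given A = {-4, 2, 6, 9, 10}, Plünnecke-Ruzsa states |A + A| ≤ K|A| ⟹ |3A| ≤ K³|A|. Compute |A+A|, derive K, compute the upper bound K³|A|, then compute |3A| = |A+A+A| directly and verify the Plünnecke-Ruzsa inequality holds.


|A| = 5.
Step 1: Compute A + A by enumerating all 25 pairs.
A + A = {-8, -2, 2, 4, 5, 6, 8, 11, 12, 15, 16, 18, 19, 20}, so |A + A| = 14.
Step 2: Doubling constant K = |A + A|/|A| = 14/5 = 14/5 ≈ 2.8000.
Step 3: Plünnecke-Ruzsa gives |3A| ≤ K³·|A| = (2.8000)³ · 5 ≈ 109.7600.
Step 4: Compute 3A = A + A + A directly by enumerating all triples (a,b,c) ∈ A³; |3A| = 29.
Step 5: Check 29 ≤ 109.7600? Yes ✓.

K = 14/5, Plünnecke-Ruzsa bound K³|A| ≈ 109.7600, |3A| = 29, inequality holds.


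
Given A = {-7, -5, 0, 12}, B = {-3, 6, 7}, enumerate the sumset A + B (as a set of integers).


A + B = {a + b : a ∈ A, b ∈ B}.
Enumerate all |A|·|B| = 4·3 = 12 pairs (a, b) and collect distinct sums.
a = -7: -7+-3=-10, -7+6=-1, -7+7=0
a = -5: -5+-3=-8, -5+6=1, -5+7=2
a = 0: 0+-3=-3, 0+6=6, 0+7=7
a = 12: 12+-3=9, 12+6=18, 12+7=19
Collecting distinct sums: A + B = {-10, -8, -3, -1, 0, 1, 2, 6, 7, 9, 18, 19}
|A + B| = 12

A + B = {-10, -8, -3, -1, 0, 1, 2, 6, 7, 9, 18, 19}
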